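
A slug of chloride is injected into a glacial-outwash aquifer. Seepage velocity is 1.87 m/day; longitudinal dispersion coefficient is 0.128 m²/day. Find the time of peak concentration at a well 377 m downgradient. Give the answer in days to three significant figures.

202 days

For the 1D instantaneous-source solution, setting ∂C/∂t = 0 at fixed x gives v²t² + 2Dt − x² = 0, so t = (√(D² + v²x²) − D)/v².
√(D² + v²x²) = √(0.128² + 1.87² × 377²) = 705.0; v² = 3.4969.
t = (705.0 − 0.128)/3.4969 = 202 days (vs. the pure-advection estimate x/v = 202 d).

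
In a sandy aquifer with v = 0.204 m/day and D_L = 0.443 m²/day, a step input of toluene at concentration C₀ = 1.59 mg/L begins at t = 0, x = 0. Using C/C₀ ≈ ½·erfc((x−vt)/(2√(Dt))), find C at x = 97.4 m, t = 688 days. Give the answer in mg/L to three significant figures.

For a continuous step input, C/C₀ ≈ ½·erfc((x−vt)/(2√(Dt))).
vt = 0.204 × 688 = 140.352 m and 2√(Dt) = 2√(0.443 × 688) = 34.92 m.
Argument (x−vt)/(2√(Dt)) = (97.4 − 140.352)/34.92 = -1.230; ½·erfc(-1.230) = 0.9590.
C = 1.59 × 0.9590 = 1.52 mg/L.

1.52 mg/L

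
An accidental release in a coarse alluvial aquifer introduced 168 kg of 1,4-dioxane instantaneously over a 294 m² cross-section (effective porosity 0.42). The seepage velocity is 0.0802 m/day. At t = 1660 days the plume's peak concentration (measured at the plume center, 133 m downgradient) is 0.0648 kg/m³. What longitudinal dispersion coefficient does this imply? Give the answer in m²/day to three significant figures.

At the plume center C_max = M/(n_e·A·√(4πDt)), so D = M²/(4πt·(n_e·A·C_max)²).
n_e·A·C_max = 0.42 × 294 × 0.0648 = 8.002 kg/m.
D = 168²/(4π × 1660 × 8.002²) = 0.0211 m²/day.

0.0211 m²/day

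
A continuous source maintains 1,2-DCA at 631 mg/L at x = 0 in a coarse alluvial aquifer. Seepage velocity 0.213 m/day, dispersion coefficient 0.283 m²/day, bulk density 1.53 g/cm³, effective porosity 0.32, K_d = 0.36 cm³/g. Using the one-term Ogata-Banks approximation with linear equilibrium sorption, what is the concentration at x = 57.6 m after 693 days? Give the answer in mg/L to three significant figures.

246 mg/L

Retardation factor R = 1 + ρ_b·K_d/n = 1 + 1.53 × 0.36/0.32 = 2.721.
Sorption retards both mechanisms: v_R = v/R = 0.07828 m/day, D_R = D/R = 0.1040 m²/day.
v_R·t = 0.07828 × 693 = 54.24804 m; 2√(D_R t) = 16.98 m; argument = (57.6 − 54.24804)/16.98 = 0.1974.
C = C₀ × ½·erfc(0.1974) = 631 × 0.3901 = 246 mg/L.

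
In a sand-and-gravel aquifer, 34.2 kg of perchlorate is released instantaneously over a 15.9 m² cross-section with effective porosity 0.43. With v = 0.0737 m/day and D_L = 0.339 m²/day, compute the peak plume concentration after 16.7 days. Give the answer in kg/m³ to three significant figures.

0.593 kg/m³

The peak of an instantaneous 1D plume sits at x = vt; there the Gaussian factor is 1 and C_max = M/(n_e·A·√(4πDt)), where n_e·A is the pore area the mass is dissolved in.
√(4πDt) = √(4π × 0.339 × 16.7) = 8.435 m, so C_max = 34.2/(0.43 × 15.9 × 8.435) = 0.593 kg/m³.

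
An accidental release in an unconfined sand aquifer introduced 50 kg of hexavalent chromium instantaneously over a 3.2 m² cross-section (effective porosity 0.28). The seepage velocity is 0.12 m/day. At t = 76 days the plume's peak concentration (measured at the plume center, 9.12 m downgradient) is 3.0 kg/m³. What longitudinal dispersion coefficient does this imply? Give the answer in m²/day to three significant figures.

At the plume center C_max = M/(n_e·A·√(4πDt)), so D = M²/(4πt·(n_e·A·C_max)²).
n_e·A·C_max = 0.28 × 3.2 × 3.0 = 2.688 kg/m.
D = 50²/(4π × 76 × 2.688²) = 0.362 m²/day.

0.362 m²/day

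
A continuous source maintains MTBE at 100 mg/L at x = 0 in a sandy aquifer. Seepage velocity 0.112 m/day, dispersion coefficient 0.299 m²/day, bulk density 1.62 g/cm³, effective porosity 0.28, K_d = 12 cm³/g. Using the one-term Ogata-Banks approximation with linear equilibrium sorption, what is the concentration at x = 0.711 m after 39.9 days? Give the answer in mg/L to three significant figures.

13.3 mg/L

Retardation factor R = 1 + ρ_b·K_d/n = 1 + 1.62 × 12/0.28 = 70.43.
Sorption retards both mechanisms: v_R = v/R = 0.001590 m/day, D_R = D/R = 0.004245 m²/day.
v_R·t = 0.001590 × 39.9 = 0.063441 m; 2√(D_R t) = 0.8231 m; argument = (0.711 − 0.063441)/0.8231 = 0.7867.
C = C₀ × ½·erfc(0.7867) = 100 × 0.1329 = 13.3 mg/L.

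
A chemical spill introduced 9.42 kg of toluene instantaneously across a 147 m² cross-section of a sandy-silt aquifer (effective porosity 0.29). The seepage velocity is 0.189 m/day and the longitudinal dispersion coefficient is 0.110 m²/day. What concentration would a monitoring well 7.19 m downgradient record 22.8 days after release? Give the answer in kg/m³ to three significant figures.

For an instantaneous plane source, C(x,t) = M/(n_e·A·√(4πDt)) · exp(−(x−vt)²/(4Dt)), with n_e·A the pore (flow) area.
Plume center vt = 0.189 × 22.8 = 4.3092 m, so the well at 7.19 m is 2.8808 m downgradient of the peak.
√(4πDt) = 5.614 m, giving peak height M/(n_e·A·√(4πDt)) = 9.42/(0.29 × 147 × 5.614) = 0.03936 kg/m³.
(x−vt)²/(4Dt) = (2.8808)²/(4 × 0.110 × 22.8) = 0.8273; exp(−0.8273) = 0.4372.
C = 0.03936 × 0.4372 = 0.0172 kg/m³.

0.0172 kg/m³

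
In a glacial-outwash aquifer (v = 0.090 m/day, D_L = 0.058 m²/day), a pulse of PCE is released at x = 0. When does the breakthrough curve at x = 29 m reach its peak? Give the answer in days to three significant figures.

315 days

For the 1D instantaneous-source solution, setting ∂C/∂t = 0 at fixed x gives v²t² + 2Dt − x² = 0, so t = (√(D² + v²x²) − D)/v².
√(D² + v²x²) = √(0.058² + 0.090² × 29²) = 2.611; v² = 0.0081.
t = (2.611 − 0.058)/0.0081 = 315 days (vs. the pure-advection estimate x/v = 322 d).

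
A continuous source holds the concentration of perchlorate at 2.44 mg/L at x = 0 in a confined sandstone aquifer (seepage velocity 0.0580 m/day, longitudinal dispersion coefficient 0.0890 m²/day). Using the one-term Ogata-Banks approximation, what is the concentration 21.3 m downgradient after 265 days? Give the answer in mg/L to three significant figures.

For a continuous step input, C/C₀ ≈ ½·erfc((x−vt)/(2√(Dt))).
vt = 0.0580 × 265 = 15.37 m and 2√(Dt) = 2√(0.0890 × 265) = 9.713 m.
Argument (x−vt)/(2√(Dt)) = (21.3 − 15.37)/9.713 = 0.6105; ½·erfc(0.6105) = 0.1940.
C = 2.44 × 0.1940 = 0.473 mg/L.

0.473 mg/L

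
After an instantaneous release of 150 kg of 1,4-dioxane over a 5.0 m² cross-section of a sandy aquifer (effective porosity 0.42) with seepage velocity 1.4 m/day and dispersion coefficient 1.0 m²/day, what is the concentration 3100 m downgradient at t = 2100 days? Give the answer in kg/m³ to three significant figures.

For an instantaneous plane source, C(x,t) = M/(n_e·A·√(4πDt)) · exp(−(x−vt)²/(4Dt)), with n_e·A the pore (flow) area.
Plume center vt = 1.4 × 2100 = 2940 m, so the well at 3100 m is 160 m downgradient of the peak.
√(4πDt) = 162.4 m, giving peak height M/(n_e·A·√(4πDt)) = 150/(0.42 × 5.0 × 162.4) = 0.4398 kg/m³.
(x−vt)²/(4Dt) = (160)²/(4 × 1.0 × 2100) = 3.048; exp(−3.048) = 0.04745.
C = 0.4398 × 0.04745 = 0.0209 kg/m³.

0.0209 kg/m³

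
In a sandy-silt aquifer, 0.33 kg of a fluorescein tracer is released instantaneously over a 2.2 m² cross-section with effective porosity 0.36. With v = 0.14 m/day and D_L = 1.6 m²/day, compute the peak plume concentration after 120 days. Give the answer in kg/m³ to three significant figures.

0.00848 kg/m³

The peak of an instantaneous 1D plume sits at x = vt; there the Gaussian factor is 1 and C_max = M/(n_e·A·√(4πDt)), where n_e·A is the pore area the mass is dissolved in.
√(4πDt) = √(4π × 1.6 × 120) = 49.12 m, so C_max = 0.33/(0.36 × 2.2 × 49.12) = 0.00848 kg/m³.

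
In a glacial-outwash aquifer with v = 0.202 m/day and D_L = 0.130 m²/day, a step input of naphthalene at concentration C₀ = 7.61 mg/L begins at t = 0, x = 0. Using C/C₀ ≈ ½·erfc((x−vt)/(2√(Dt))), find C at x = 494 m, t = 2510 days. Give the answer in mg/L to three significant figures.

5.29 mg/L

For a continuous step input, C/C₀ ≈ ½·erfc((x−vt)/(2√(Dt))).
vt = 0.202 × 2510 = 507.02 m and 2√(Dt) = 2√(0.130 × 2510) = 36.13 m.
Argument (x−vt)/(2√(Dt)) = (494 − 507.02)/36.13 = -0.3604; ½·erfc(-0.3604) = 0.6949.
C = 7.61 × 0.6949 = 5.29 mg/L.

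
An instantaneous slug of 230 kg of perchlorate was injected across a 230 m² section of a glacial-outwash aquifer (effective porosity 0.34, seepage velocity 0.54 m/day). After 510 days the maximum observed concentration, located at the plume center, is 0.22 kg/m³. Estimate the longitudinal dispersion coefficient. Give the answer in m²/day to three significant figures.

0.0279 m²/day

At the plume center C_max = M/(n_e·A·√(4πDt)), so D = M²/(4πt·(n_e·A·C_max)²).
n_e·A·C_max = 0.34 × 230 × 0.22 = 17.20 kg/m.
D = 230²/(4π × 510 × 17.20²) = 0.0279 m²/day.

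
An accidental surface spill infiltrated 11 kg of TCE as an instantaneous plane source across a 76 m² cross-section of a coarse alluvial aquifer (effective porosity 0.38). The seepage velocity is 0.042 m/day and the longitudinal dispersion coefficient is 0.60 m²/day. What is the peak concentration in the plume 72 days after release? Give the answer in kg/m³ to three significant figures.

0.0163 kg/m³

The peak of an instantaneous 1D plume sits at x = vt; there the Gaussian factor is 1 and C_max = M/(n_e·A·√(4πDt)), where n_e·A is the pore area the mass is dissolved in.
√(4πDt) = √(4π × 0.60 × 72) = 23.30 m, so C_max = 11/(0.38 × 76 × 23.30) = 0.0163 kg/m³.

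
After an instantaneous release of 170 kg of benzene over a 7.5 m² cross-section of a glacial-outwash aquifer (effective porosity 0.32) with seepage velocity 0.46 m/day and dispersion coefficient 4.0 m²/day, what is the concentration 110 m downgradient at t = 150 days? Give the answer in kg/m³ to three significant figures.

For an instantaneous plane source, C(x,t) = M/(n_e·A·√(4πDt)) · exp(−(x−vt)²/(4Dt)), with n_e·A the pore (flow) area.
Plume center vt = 0.46 × 150 = 69 m, so the well at 110 m is 41 m downgradient of the peak.
√(4πDt) = 86.83 m, giving peak height M/(n_e·A·√(4πDt)) = 170/(0.32 × 7.5 × 86.83) = 0.8158 kg/m³.
(x−vt)²/(4Dt) = (41)²/(4 × 4.0 × 150) = 0.7004; exp(−0.7004) = 0.4964.
C = 0.8158 × 0.4964 = 0.405 kg/m³.

0.405 kg/m³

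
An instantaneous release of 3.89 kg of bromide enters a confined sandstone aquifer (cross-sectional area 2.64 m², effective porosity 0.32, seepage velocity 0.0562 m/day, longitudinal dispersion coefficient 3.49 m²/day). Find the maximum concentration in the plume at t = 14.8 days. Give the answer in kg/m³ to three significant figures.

0.181 kg/m³

The peak of an instantaneous 1D plume sits at x = vt; there the Gaussian factor is 1 and C_max = M/(n_e·A·√(4πDt)), where n_e·A is the pore area the mass is dissolved in.
√(4πDt) = √(4π × 3.49 × 14.8) = 25.48 m, so C_max = 3.89/(0.32 × 2.64 × 25.48) = 0.181 kg/m³.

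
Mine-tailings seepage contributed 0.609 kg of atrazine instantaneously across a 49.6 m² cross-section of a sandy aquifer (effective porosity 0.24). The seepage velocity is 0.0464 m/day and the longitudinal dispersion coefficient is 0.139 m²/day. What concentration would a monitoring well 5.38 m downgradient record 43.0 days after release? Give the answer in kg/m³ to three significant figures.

0.00366 kg/m³

For an instantaneous plane source, C(x,t) = M/(n_e·A·√(4πDt)) · exp(−(x−vt)²/(4Dt)), with n_e·A the pore (flow) area.
Plume center vt = 0.0464 × 43.0 = 1.9952 m, so the well at 5.38 m is 3.3848 m downgradient of the peak.
√(4πDt) = 8.667 m, giving peak height M/(n_e·A·√(4πDt)) = 0.609/(0.24 × 49.6 × 8.667) = 0.005903 kg/m³.
(x−vt)²/(4Dt) = (3.3848)²/(4 × 0.139 × 43.0) = 0.4792; exp(−0.4792) = 0.6193.
C = 0.005903 × 0.6193 = 0.00366 kg/m³.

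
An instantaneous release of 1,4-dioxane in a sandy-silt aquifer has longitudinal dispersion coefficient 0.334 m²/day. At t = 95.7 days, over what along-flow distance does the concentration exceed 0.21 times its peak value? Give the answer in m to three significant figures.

The plume is Gaussian with σ = √(2Dt) = √(2 × 0.334 × 95.7) = 7.995 m.
C/C_peak = exp(−Δx²/(2σ²)) = 0.21 ⇒ Δx = σ·√(−2 ln 0.21) = 7.995 × 1.767 = 14.13 m.
Width = 2Δx = 28.3 m.

28.3 m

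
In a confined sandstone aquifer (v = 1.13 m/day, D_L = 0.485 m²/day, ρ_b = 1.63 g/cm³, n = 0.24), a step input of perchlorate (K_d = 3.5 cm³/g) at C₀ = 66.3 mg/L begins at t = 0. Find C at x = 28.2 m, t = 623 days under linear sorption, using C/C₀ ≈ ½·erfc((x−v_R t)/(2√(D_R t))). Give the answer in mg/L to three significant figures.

Retardation factor R = 1 + ρ_b·K_d/n = 1 + 1.63 × 3.5/0.24 = 24.77.
Sorption retards both mechanisms: v_R = v/R = 0.04562 m/day, D_R = D/R = 0.01958 m²/day.
v_R·t = 0.04562 × 623 = 28.42126 m; 2√(D_R t) = 6.985 m; argument = (28.2 − 28.42126)/6.985 = -0.03168.
C = C₀ × ½·erfc(-0.03168) = 66.3 × 0.5179 = 34.3 mg/L.

34.3 mg/L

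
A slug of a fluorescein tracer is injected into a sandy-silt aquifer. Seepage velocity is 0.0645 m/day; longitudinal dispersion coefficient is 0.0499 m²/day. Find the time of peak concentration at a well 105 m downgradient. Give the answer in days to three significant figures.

For the 1D instantaneous-source solution, setting ∂C/∂t = 0 at fixed x gives v²t² + 2Dt − x² = 0, so t = (√(D² + v²x²) − D)/v².
√(D² + v²x²) = √(0.0499² + 0.0645² × 105²) = 6.773; v² = 0.00416025.
t = (6.773 − 0.0499)/0.00416025 = 1620 days (vs. the pure-advection estimate x/v = 1630 d).

1620 days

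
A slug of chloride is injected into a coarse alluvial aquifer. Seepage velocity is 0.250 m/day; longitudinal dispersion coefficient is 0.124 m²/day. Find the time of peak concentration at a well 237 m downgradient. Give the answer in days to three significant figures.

946 days

For the 1D instantaneous-source solution, setting ∂C/∂t = 0 at fixed x gives v²t² + 2Dt − x² = 0, so t = (√(D² + v²x²) − D)/v².
√(D² + v²x²) = √(0.124² + 0.250² × 237²) = 59.25; v² = 0.0625.
t = (59.25 − 0.124)/0.0625 = 946 days (vs. the pure-advection estimate x/v = 948 d).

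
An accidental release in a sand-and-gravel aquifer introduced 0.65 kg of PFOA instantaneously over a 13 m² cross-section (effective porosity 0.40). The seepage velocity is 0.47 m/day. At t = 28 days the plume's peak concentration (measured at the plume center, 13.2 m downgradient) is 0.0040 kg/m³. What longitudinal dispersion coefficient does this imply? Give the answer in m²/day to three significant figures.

2.78 m²/day

At the plume center C_max = M/(n_e·A·√(4πDt)), so D = M²/(4πt·(n_e·A·C_max)²).
n_e·A·C_max = 0.40 × 13 × 0.0040 = 0.02080 kg/m.
D = 0.65²/(4π × 28 × 0.02080²) = 2.78 m²/day.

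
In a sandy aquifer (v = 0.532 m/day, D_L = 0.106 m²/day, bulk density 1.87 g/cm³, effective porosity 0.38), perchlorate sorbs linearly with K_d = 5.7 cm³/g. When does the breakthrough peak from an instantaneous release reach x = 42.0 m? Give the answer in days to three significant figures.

2280 days

Retardation factor R = 1 + ρ_b·K_d/n = 1 + 1.87 × 5.7/0.38 = 29.05.
Sorption retards both mechanisms: v_R = v/R = 0.01831 m/day, D_R = D/R = 0.003649 m²/day.
Peak time from v_R²t² + 2D_R t − x² = 0: t = (√(D_R² + v_R²x²) − D_R)/v_R².
√(D_R² + v_R²x²) = √(0.003649² + 0.01831² × 42.0²) = 0.7690; v_R² = 0.0003353.
t = (0.7690 − 0.003649)/0.0003353 = 2280 days.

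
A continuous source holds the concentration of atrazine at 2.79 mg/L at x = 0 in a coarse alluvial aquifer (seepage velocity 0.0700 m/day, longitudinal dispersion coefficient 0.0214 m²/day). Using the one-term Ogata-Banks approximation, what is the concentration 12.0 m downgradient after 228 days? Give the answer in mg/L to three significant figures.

For a continuous step input, C/C₀ ≈ ½·erfc((x−vt)/(2√(Dt))).
vt = 0.0700 × 228 = 15.96 m and 2√(Dt) = 2√(0.0214 × 228) = 4.418 m.
Argument (x−vt)/(2√(Dt)) = (12.0 − 15.96)/4.418 = -0.8963; ½·erfc(-0.8963) = 0.8975.
C = 2.79 × 0.8975 = 2.50 mg/L.

2.50 mg/L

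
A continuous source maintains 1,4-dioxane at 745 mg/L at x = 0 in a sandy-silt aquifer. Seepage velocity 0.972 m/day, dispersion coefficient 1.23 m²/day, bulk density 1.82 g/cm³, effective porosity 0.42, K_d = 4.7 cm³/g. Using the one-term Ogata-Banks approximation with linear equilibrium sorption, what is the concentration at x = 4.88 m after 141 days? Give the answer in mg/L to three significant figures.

483 mg/L

Retardation factor R = 1 + ρ_b·K_d/n = 1 + 1.82 × 4.7/0.42 = 21.37.
Sorption retards both mechanisms: v_R = v/R = 0.04548 m/day, D_R = D/R = 0.05756 m²/day.
v_R·t = 0.04548 × 141 = 6.41268 m; 2√(D_R t) = 5.698 m; argument = (4.88 − 6.41268)/5.698 = -0.2690.
C = C₀ × ½·erfc(-0.2690) = 745 × 0.6482 = 483 mg/L.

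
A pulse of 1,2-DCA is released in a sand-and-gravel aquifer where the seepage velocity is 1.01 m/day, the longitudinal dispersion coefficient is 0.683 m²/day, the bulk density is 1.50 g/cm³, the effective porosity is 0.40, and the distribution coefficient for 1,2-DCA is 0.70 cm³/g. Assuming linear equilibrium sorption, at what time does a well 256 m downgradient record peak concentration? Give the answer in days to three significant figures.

Retardation factor R = 1 + ρ_b·K_d/n = 1 + 1.50 × 0.70/0.40 = 3.625.
Sorption retards both mechanisms: v_R = v/R = 0.2786 m/day, D_R = D/R = 0.1884 m²/day.
Peak time from v_R²t² + 2D_R t − x² = 0: t = (√(D_R² + v_R²x²) − D_R)/v_R².
√(D_R² + v_R²x²) = √(0.1884² + 0.2786² × 256²) = 71.32; v_R² = 0.07762.
t = (71.32 − 0.1884)/0.07762 = 916 days.

916 days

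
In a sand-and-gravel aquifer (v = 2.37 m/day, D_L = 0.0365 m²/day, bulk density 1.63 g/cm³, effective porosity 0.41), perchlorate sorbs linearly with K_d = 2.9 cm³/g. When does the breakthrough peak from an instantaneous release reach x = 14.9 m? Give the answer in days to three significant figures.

78.7 days

Retardation factor R = 1 + ρ_b·K_d/n = 1 + 1.63 × 2.9/0.41 = 12.53.
Sorption retards both mechanisms: v_R = v/R = 0.1891 m/day, D_R = D/R = 0.002913 m²/day.
Peak time from v_R²t² + 2D_R t − x² = 0: t = (√(D_R² + v_R²x²) − D_R)/v_R².
√(D_R² + v_R²x²) = √(0.002913² + 0.1891² × 14.9²) = 2.818; v_R² = 0.03576.
t = (2.818 − 0.002913)/0.03576 = 78.7 days.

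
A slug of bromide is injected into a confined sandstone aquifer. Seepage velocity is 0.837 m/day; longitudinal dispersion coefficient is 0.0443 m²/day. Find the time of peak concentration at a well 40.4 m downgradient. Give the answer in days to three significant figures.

48.2 days

For the 1D instantaneous-source solution, setting ∂C/∂t = 0 at fixed x gives v²t² + 2Dt − x² = 0, so t = (√(D² + v²x²) − D)/v².
√(D² + v²x²) = √(0.0443² + 0.837² × 40.4²) = 33.81; v² = 0.700569.
t = (33.81 − 0.0443)/0.700569 = 48.2 days (vs. the pure-advection estimate x/v = 48.3 d).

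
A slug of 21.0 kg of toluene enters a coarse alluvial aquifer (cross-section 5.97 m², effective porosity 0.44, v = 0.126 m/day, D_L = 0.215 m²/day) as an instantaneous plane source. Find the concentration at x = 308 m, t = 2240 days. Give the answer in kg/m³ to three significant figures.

0.0728 kg/m³

For an instantaneous plane source, C(x,t) = M/(n_e·A·√(4πDt)) · exp(−(x−vt)²/(4Dt)), with n_e·A the pore (flow) area.
Plume center vt = 0.126 × 2240 = 282.24 m, so the well at 308 m is 25.76 m downgradient of the peak.
√(4πDt) = 77.79 m, giving peak height M/(n_e·A·√(4πDt)) = 21.0/(0.44 × 5.97 × 77.79) = 0.1028 kg/m³.
(x−vt)²/(4Dt) = (25.76)²/(4 × 0.215 × 2240) = 0.3445; exp(−0.3445) = 0.7086.
C = 0.1028 × 0.7086 = 0.0728 kg/m³.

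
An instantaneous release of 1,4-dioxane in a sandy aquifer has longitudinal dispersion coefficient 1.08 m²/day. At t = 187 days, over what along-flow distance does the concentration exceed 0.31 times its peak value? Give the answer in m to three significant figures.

61.5 m

The plume is Gaussian with σ = √(2Dt) = √(2 × 1.08 × 187) = 20.10 m.
C/C_peak = exp(−Δx²/(2σ²)) = 0.31 ⇒ Δx = σ·√(−2 ln 0.31) = 20.10 × 1.530 = 30.75 m.
Width = 2Δx = 61.5 m.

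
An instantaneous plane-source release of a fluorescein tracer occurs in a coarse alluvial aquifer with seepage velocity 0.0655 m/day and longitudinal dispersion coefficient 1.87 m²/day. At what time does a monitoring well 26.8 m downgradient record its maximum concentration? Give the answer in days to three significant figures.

162 days

For the 1D instantaneous-source solution, setting ∂C/∂t = 0 at fixed x gives v²t² + 2Dt − x² = 0, so t = (√(D² + v²x²) − D)/v².
√(D² + v²x²) = √(1.87² + 0.0655² × 26.8²) = 2.565; v² = 0.00429025.
t = (2.565 − 1.87)/0.00429025 = 162 days (vs. the pure-advection estimate x/v = 409 d).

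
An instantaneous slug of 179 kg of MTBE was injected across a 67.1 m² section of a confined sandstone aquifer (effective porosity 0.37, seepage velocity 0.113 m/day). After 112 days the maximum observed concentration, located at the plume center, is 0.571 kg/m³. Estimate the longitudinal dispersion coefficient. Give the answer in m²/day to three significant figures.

0.113 m²/day

At the plume center C_max = M/(n_e·A·√(4πDt)), so D = M²/(4πt·(n_e·A·C_max)²).
n_e·A·C_max = 0.37 × 67.1 × 0.571 = 14.18 kg/m.
D = 179²/(4π × 112 × 14.18²) = 0.113 m²/day.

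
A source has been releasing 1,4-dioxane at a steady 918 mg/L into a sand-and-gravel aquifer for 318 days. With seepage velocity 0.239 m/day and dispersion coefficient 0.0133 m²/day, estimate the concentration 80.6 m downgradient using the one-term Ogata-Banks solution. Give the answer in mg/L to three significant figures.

52.3 mg/L

For a continuous step input, C/C₀ ≈ ½·erfc((x−vt)/(2√(Dt))).
vt = 0.239 × 318 = 76.002 m and 2√(Dt) = 2√(0.0133 × 318) = 4.113 m.
Argument (x−vt)/(2√(Dt)) = (80.6 − 76.002)/4.113 = 1.118; ½·erfc(1.118) = 0.05693.
C = 918 × 0.05693 = 52.3 mg/L.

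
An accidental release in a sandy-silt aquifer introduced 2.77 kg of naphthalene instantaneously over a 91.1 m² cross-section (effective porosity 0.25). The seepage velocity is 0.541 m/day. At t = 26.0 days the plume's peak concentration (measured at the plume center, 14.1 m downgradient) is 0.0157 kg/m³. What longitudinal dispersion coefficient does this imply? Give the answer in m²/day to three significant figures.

At the plume center C_max = M/(n_e·A·√(4πDt)), so D = M²/(4πt·(n_e·A·C_max)²).
n_e·A·C_max = 0.25 × 91.1 × 0.0157 = 0.3576 kg/m.
D = 2.77²/(4π × 26.0 × 0.3576²) = 0.184 m²/day.

0.184 m²/day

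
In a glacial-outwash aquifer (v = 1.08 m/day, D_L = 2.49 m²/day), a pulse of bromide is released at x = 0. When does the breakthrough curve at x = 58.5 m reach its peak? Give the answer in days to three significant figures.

For the 1D instantaneous-source solution, setting ∂C/∂t = 0 at fixed x gives v²t² + 2Dt − x² = 0, so t = (√(D² + v²x²) − D)/v².
√(D² + v²x²) = √(2.49² + 1.08² × 58.5²) = 63.23; v² = 1.1664.
t = (63.23 − 2.49)/1.1664 = 52.1 days (vs. the pure-advection estimate x/v = 54.2 d).

52.1 days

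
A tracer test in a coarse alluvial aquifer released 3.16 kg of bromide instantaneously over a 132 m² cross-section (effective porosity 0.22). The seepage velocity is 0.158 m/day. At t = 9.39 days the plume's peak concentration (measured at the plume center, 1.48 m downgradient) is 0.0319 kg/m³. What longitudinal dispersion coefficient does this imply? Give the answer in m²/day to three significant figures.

0.0986 m²/day

At the plume center C_max = M/(n_e·A·√(4πDt)), so D = M²/(4πt·(n_e·A·C_max)²).
n_e·A·C_max = 0.22 × 132 × 0.0319 = 0.9264 kg/m.
D = 3.16²/(4π × 9.39 × 0.9264²) = 0.0986 m²/day.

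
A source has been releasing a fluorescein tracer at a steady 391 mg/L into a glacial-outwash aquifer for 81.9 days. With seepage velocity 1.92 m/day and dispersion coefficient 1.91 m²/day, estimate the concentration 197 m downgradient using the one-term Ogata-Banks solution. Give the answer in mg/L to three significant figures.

For a continuous step input, C/C₀ ≈ ½·erfc((x−vt)/(2√(Dt))).
vt = 1.92 × 81.9 = 157.248 m and 2√(Dt) = 2√(1.91 × 81.9) = 25.01 m.
Argument (x−vt)/(2√(Dt)) = (197 − 157.248)/25.01 = 1.589; ½·erfc(1.589) = 0.01231.
C = 391 × 0.01231 = 4.81 mg/L.

4.81 mg/L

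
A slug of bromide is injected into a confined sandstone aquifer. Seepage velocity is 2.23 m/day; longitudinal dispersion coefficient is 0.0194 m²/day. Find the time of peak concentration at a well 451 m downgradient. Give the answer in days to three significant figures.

For the 1D instantaneous-source solution, setting ∂C/∂t = 0 at fixed x gives v²t² + 2Dt − x² = 0, so t = (√(D² + v²x²) − D)/v².
√(D² + v²x²) = √(0.0194² + 2.23² × 451²) = 1006; v² = 4.9729.
t = (1006 − 0.0194)/4.9729 = 202 days (vs. the pure-advection estimate x/v = 202 d).

202 days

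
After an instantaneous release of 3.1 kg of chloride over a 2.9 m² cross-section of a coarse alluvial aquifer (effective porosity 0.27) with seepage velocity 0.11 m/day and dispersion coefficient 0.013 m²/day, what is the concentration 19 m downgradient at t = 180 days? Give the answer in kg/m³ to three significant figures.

For an instantaneous plane source, C(x,t) = M/(n_e·A·√(4πDt)) · exp(−(x−vt)²/(4Dt)), with n_e·A the pore (flow) area.
Plume center vt = 0.11 × 180 = 19.8 m, so the well at 19 m is 0.8 m upgradient of the peak.
√(4πDt) = 5.423 m, giving peak height M/(n_e·A·√(4πDt)) = 3.1/(0.27 × 2.9 × 5.423) = 0.7301 kg/m³.
(x−vt)²/(4Dt) = (-0.8)²/(4 × 0.013 × 180) = 0.06838; exp(−0.06838) = 0.9339.
C = 0.7301 × 0.9339 = 0.682 kg/m³.

0.682 kg/m³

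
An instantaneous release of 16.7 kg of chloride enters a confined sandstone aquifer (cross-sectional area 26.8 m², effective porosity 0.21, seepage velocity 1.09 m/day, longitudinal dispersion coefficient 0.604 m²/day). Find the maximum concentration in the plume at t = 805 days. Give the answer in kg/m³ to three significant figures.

0.0380 kg/m³

The peak of an instantaneous 1D plume sits at x = vt; there the Gaussian factor is 1 and C_max = M/(n_e·A·√(4πDt)), where n_e·A is the pore area the mass is dissolved in.
√(4πDt) = √(4π × 0.604 × 805) = 78.17 m, so C_max = 16.7/(0.21 × 26.8 × 78.17) = 0.0380 kg/m³.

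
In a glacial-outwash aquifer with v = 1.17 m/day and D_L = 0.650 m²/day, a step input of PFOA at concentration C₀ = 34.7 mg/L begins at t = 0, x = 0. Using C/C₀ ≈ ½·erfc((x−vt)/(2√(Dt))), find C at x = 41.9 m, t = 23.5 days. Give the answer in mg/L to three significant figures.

0.159 mg/L

For a continuous step input, C/C₀ ≈ ½·erfc((x−vt)/(2√(Dt))).
vt = 1.17 × 23.5 = 27.495 m and 2√(Dt) = 2√(0.650 × 23.5) = 7.817 m.
Argument (x−vt)/(2√(Dt)) = (41.9 − 27.495)/7.817 = 1.843; ½·erfc(1.843) = 0.004575.
C = 34.7 × 0.004575 = 0.159 mg/L.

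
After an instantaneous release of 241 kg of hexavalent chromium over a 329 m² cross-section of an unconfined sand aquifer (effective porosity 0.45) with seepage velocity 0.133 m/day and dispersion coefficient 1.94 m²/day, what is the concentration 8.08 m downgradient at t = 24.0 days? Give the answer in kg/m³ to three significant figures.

0.0592 kg/m³

For an instantaneous plane source, C(x,t) = M/(n_e·A·√(4πDt)) · exp(−(x−vt)²/(4Dt)), with n_e·A the pore (flow) area.
Plume center vt = 0.133 × 24.0 = 3.192 m, so the well at 8.08 m is 4.888 m downgradient of the peak.
√(4πDt) = 24.19 m, giving peak height M/(n_e·A·√(4πDt)) = 241/(0.45 × 329 × 24.19) = 0.06729 kg/m³.
(x−vt)²/(4Dt) = (4.888)²/(4 × 1.94 × 24.0) = 0.1283; exp(−0.1283) = 0.8796.
C = 0.06729 × 0.8796 = 0.0592 kg/m³.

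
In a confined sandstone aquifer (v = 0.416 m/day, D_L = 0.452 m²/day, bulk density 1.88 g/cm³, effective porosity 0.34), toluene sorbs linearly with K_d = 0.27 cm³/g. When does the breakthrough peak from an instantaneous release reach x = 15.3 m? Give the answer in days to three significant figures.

85.4 days

Retardation factor R = 1 + ρ_b·K_d/n = 1 + 1.88 × 0.27/0.34 = 2.493.
Sorption retards both mechanisms: v_R = v/R = 0.1669 m/day, D_R = D/R = 0.1813 m²/day.
Peak time from v_R²t² + 2D_R t − x² = 0: t = (√(D_R² + v_R²x²) − D_R)/v_R².
√(D_R² + v_R²x²) = √(0.1813² + 0.1669² × 15.3²) = 2.560; v_R² = 0.02786.
t = (2.560 − 0.1813)/0.02786 = 85.4 days.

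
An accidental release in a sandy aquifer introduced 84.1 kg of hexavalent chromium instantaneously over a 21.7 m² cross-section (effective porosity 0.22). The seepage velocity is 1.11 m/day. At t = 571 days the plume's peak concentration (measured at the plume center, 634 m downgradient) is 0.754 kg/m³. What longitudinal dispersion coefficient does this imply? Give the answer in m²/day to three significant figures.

0.0761 m²/day

At the plume center C_max = M/(n_e·A·√(4πDt)), so D = M²/(4πt·(n_e·A·C_max)²).
n_e·A·C_max = 0.22 × 21.7 × 0.754 = 3.600 kg/m.
D = 84.1²/(4π × 571 × 3.600²) = 0.0761 m²/day.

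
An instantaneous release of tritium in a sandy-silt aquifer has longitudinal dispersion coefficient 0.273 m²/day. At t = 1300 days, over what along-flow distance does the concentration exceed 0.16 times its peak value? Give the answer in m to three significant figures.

102 m

The plume is Gaussian with σ = √(2Dt) = √(2 × 0.273 × 1300) = 26.64 m.
C/C_peak = exp(−Δx²/(2σ²)) = 0.16 ⇒ Δx = σ·√(−2 ln 0.16) = 26.64 × 1.914 = 50.99 m.
Width = 2Δx = 102 m.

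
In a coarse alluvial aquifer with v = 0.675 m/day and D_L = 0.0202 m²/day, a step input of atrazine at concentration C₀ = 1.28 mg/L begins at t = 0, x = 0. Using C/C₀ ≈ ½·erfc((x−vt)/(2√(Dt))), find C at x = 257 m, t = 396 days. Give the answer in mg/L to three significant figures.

For a continuous step input, C/C₀ ≈ ½·erfc((x−vt)/(2√(Dt))).
vt = 0.675 × 396 = 267.3 m and 2√(Dt) = 2√(0.0202 × 396) = 5.657 m.
Argument (x−vt)/(2√(Dt)) = (257 − 267.3)/5.657 = -1.821; ½·erfc(-1.821) = 0.9950.
C = 1.28 × 0.9950 = 1.27 mg/L.

1.27 mg/L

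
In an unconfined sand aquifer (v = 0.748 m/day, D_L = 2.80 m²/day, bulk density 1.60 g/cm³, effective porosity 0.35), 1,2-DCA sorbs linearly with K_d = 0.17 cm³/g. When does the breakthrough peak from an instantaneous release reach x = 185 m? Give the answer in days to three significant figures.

Retardation factor R = 1 + ρ_b·K_d/n = 1 + 1.60 × 0.17/0.35 = 1.777.
Sorption retards both mechanisms: v_R = v/R = 0.4209 m/day, D_R = D/R = 1.576 m²/day.
Peak time from v_R²t² + 2D_R t − x² = 0: t = (√(D_R² + v_R²x²) − D_R)/v_R².
√(D_R² + v_R²x²) = √(1.576² + 0.4209² × 185²) = 77.88; v_R² = 0.1772.
t = (77.88 − 1.576)/0.1772 = 431 days.

431 days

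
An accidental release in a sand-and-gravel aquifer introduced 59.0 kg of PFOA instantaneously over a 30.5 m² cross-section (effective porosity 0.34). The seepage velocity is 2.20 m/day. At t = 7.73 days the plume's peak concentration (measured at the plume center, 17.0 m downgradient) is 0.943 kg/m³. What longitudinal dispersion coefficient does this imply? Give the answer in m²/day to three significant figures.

At the plume center C_max = M/(n_e·A·√(4πDt)), so D = M²/(4πt·(n_e·A·C_max)²).
n_e·A·C_max = 0.34 × 30.5 × 0.943 = 9.779 kg/m.
D = 59.0²/(4π × 7.73 × 9.779²) = 0.375 m²/day.

0.375 m²/day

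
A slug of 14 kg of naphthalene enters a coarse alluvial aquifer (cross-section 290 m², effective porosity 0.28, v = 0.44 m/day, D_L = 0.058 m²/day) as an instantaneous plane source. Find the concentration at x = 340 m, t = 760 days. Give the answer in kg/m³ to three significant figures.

For an instantaneous plane source, C(x,t) = M/(n_e·A·√(4πDt)) · exp(−(x−vt)²/(4Dt)), with n_e·A the pore (flow) area.
Plume center vt = 0.44 × 760 = 334.4 m, so the well at 340 m is 5.6 m downgradient of the peak.
√(4πDt) = 23.54 m, giving peak height M/(n_e·A·√(4πDt)) = 14/(0.28 × 290 × 23.54) = 0.007324 kg/m³.
(x−vt)²/(4Dt) = (5.6)²/(4 × 0.058 × 760) = 0.1779; exp(−0.1779) = 0.8370.
C = 0.007324 × 0.8370 = 0.00613 kg/m³.

0.00613 kg/m³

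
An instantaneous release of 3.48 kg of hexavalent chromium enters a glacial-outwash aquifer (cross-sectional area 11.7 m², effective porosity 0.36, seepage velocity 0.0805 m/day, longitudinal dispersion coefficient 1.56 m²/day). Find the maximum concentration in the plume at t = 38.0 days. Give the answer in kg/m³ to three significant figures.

0.0303 kg/m³

The peak of an instantaneous 1D plume sits at x = vt; there the Gaussian factor is 1 and C_max = M/(n_e·A·√(4πDt)), where n_e·A is the pore area the mass is dissolved in.
√(4πDt) = √(4π × 1.56 × 38.0) = 27.29 m, so C_max = 3.48/(0.36 × 11.7 × 27.29) = 0.0303 kg/m³.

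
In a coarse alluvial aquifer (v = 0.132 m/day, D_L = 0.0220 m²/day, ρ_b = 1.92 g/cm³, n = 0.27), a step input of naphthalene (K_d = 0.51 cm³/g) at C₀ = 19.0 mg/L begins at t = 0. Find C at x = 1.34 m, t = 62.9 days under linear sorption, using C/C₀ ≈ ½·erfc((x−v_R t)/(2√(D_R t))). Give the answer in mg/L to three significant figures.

13.7 mg/L

Retardation factor R = 1 + ρ_b·K_d/n = 1 + 1.92 × 0.51/0.27 = 4.627.
Sorption retards both mechanisms: v_R = v/R = 0.02853 m/day, D_R = D/R = 0.004755 m²/day.
v_R·t = 0.02853 × 62.9 = 1.794537 m; 2√(D_R t) = 1.094 m; argument = (1.34 − 1.794537)/1.094 = -0.4155.
C = C₀ × ½·erfc(-0.4155) = 19.0 × 0.7216 = 13.7 mg/L.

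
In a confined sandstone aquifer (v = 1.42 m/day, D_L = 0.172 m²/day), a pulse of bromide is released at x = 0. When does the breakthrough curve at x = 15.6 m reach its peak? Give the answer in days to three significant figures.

10.9 days

For the 1D instantaneous-source solution, setting ∂C/∂t = 0 at fixed x gives v²t² + 2Dt − x² = 0, so t = (√(D² + v²x²) − D)/v².
√(D² + v²x²) = √(0.172² + 1.42² × 15.6²) = 22.15; v² = 2.0164.
t = (22.15 − 0.172)/2.0164 = 10.9 days (vs. the pure-advection estimate x/v = 11.0 d).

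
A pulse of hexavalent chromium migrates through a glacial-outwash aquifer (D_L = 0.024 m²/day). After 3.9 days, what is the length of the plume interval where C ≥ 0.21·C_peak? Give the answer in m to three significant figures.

The plume is Gaussian with σ = √(2Dt) = √(2 × 0.024 × 3.9) = 0.4327 m.
C/C_peak = exp(−Δx²/(2σ²)) = 0.21 ⇒ Δx = σ·√(−2 ln 0.21) = 0.4327 × 1.767 = 0.7646 m.
Width = 2Δx = 1.53 m.

1.53 m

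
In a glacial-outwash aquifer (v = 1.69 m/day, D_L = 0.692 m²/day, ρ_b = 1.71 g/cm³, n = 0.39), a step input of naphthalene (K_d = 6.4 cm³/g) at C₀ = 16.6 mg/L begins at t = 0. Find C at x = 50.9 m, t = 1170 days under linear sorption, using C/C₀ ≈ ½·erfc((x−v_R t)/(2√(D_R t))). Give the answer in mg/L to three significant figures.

Retardation factor R = 1 + ρ_b·K_d/n = 1 + 1.71 × 6.4/0.39 = 29.06.
Sorption retards both mechanisms: v_R = v/R = 0.05816 m/day, D_R = D/R = 0.02381 m²/day.
v_R·t = 0.05816 × 1170 = 68.0472 m; 2√(D_R t) = 10.56 m; argument = (50.9 − 68.0472)/10.56 = -1.624.
C = C₀ × ½·erfc(-1.624) = 16.6 × 0.9892 = 16.4 mg/L.

16.4 mg/L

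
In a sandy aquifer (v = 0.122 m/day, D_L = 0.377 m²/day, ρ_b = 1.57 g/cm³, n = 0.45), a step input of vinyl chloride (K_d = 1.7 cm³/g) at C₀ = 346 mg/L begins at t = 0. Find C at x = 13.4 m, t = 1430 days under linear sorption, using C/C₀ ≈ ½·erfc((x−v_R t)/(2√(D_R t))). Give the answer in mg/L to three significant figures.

286 mg/L

Retardation factor R = 1 + ρ_b·K_d/n = 1 + 1.57 × 1.7/0.45 = 6.931.
Sorption retards both mechanisms: v_R = v/R = 0.01760 m/day, D_R = D/R = 0.05439 m²/day.
v_R·t = 0.01760 × 1430 = 25.168 m; 2√(D_R t) = 17.64 m; argument = (13.4 − 25.168)/17.64 = -0.6671.
C = C₀ × ½·erfc(-0.6671) = 346 × 0.8273 = 286 mg/L.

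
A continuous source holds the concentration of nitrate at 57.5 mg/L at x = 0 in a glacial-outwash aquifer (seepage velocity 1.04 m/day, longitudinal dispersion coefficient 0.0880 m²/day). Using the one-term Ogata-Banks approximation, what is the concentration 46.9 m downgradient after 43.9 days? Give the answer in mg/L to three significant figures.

For a continuous step input, C/C₀ ≈ ½·erfc((x−vt)/(2√(Dt))).
vt = 1.04 × 43.9 = 45.656 m and 2√(Dt) = 2√(0.0880 × 43.9) = 3.931 m.
Argument (x−vt)/(2√(Dt)) = (46.9 − 45.656)/3.931 = 0.3165; ½·erfc(0.3165) = 0.3272.
C = 57.5 × 0.3272 = 18.8 mg/L.

18.8 mg/L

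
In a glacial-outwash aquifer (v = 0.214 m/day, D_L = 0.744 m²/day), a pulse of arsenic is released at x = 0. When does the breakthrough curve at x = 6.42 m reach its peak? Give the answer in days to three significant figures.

17.9 days

For the 1D instantaneous-source solution, setting ∂C/∂t = 0 at fixed x gives v²t² + 2Dt − x² = 0, so t = (√(D² + v²x²) − D)/v².
√(D² + v²x²) = √(0.744² + 0.214² × 6.42²) = 1.562; v² = 0.045796.
t = (1.562 − 0.744)/0.045796 = 17.9 days (vs. the pure-advection estimate x/v = 30.0 d).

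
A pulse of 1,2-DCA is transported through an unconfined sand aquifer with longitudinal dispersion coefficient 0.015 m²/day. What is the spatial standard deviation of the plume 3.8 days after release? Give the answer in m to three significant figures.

0.338 m

Dispersive spreading gives a Gaussian with σ² = 2Dt; advection only shifts the center.
σ = √(2 × 0.015 × 3.8) = 0.338 m.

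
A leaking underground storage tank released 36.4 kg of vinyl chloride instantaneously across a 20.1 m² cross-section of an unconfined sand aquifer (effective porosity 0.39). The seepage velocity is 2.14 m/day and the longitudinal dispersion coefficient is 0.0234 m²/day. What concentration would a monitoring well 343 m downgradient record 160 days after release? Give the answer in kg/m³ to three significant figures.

For an instantaneous plane source, C(x,t) = M/(n_e·A·√(4πDt)) · exp(−(x−vt)²/(4Dt)), with n_e·A the pore (flow) area.
Plume center vt = 2.14 × 160 = 342.4 m, so the well at 343 m is 0.6 m downgradient of the peak.
√(4πDt) = 6.859 m, giving peak height M/(n_e·A·√(4πDt)) = 36.4/(0.39 × 20.1 × 6.859) = 0.6770 kg/m³.
(x−vt)²/(4Dt) = (0.6)²/(4 × 0.0234 × 160) = 0.02404; exp(−0.02404) = 0.9762.
C = 0.6770 × 0.9762 = 0.661 kg/m³.

0.661 kg/m³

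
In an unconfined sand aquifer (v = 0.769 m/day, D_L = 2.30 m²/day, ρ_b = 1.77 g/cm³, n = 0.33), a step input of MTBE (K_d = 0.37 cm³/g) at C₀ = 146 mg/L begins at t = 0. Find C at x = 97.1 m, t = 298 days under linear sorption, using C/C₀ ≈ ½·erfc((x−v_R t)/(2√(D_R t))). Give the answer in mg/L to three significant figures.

Retardation factor R = 1 + ρ_b·K_d/n = 1 + 1.77 × 0.37/0.33 = 2.985.
Sorption retards both mechanisms: v_R = v/R = 0.2576 m/day, D_R = D/R = 0.7705 m²/day.
v_R·t = 0.2576 × 298 = 76.7648 m; 2√(D_R t) = 30.31 m; argument = (97.1 − 76.7648)/30.31 = 0.6709.
C = C₀ × ½·erfc(0.6709) = 146 × 0.1714 = 25.0 mg/L.

25.0 mg/L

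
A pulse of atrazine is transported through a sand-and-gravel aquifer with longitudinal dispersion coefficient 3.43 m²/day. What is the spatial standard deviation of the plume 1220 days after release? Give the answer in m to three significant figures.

91.5 m

Dispersive spreading gives a Gaussian with σ² = 2Dt; advection only shifts the center.
σ = √(2 × 3.43 × 1220) = 91.5 m.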